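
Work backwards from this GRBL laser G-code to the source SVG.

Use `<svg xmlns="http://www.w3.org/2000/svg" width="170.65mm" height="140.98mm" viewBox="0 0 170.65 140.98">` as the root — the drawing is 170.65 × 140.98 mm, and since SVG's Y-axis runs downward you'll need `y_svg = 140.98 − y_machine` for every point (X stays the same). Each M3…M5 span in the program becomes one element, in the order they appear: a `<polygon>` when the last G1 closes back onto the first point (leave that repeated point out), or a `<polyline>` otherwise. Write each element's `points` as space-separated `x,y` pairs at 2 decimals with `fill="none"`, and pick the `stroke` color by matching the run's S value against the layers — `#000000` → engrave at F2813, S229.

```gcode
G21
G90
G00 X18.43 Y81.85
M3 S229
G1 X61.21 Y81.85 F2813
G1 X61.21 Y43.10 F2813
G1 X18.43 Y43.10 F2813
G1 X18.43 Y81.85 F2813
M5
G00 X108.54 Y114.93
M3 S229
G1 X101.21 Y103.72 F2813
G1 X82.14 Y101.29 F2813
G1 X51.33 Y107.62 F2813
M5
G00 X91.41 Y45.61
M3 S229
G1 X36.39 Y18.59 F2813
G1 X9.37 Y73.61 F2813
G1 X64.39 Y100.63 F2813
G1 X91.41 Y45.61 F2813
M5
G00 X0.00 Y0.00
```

Each laser-on run becomes one SVG element. Flip Y back into SVG space with y_svg = 140.98 − y_machine. Every run uses S229, so all elements get stroke `#000000` (engrave).

Run 1: The run returns to its start, so emit a `<polygon>` with points (Y-flipped): 18.43,59.13 61.21,59.13 61.21,97.88 18.43,97.88.

Run 2: The run is open, so emit a `<polyline>` with points (Y-flipped): 108.54,26.05 101.21,37.26 82.14,39.69 51.33,33.36.

Run 3: The run returns to its start, so emit a `<polygon>` with points (Y-flipped): 91.41,95.37 36.39,122.39 9.37,67.37 64.39,40.35.

<svg xmlns="http://www.w3.org/2000/svg" width="170.65mm" height="140.98mm" viewBox="0 0 170.65 140.98">
  <polygon points="18.43,59.13 61.21,59.13 61.21,97.88 18.43,97.88" fill="none" stroke="#000000"/>
  <polyline points="108.54,26.05 101.21,37.26 82.14,39.69 51.33,33.36" fill="none" stroke="#000000"/>
  <polygon points="91.41,95.37 36.39,122.39 9.37,67.37 64.39,40.35" fill="none" stroke="#000000"/>
</svg>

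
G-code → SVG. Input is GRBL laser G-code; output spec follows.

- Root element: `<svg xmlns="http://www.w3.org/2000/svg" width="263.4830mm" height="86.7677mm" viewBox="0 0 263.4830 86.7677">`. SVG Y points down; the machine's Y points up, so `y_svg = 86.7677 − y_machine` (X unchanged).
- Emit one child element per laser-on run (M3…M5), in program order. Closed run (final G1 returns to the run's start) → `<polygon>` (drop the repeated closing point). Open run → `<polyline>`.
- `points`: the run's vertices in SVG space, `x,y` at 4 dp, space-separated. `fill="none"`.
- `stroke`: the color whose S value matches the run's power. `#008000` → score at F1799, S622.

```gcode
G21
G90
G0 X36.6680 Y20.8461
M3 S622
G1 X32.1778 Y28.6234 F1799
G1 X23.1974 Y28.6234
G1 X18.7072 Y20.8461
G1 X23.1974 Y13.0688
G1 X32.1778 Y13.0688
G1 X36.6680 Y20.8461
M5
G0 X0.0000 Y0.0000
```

Each laser-on run becomes one SVG element. Flip Y back into SVG space with y_svg = 86.7677 − y_machine. Every run uses S622, so all elements get stroke `#008000` (score).

Run 1: The run returns to its start, so emit a `<polygon>` with points (Y-flipped): 36.6680,65.9216 32.1778,58.1443 23.1974,58.1443 18.7072,65.9216 23.1974,73.6989 32.1778,73.6989.

<svg xmlns="http://www.w3.org/2000/svg" width="263.4830mm" height="86.7677mm" viewBox="0 0 263.4830 86.7677">
  <polygon points="36.6680,65.9216 32.1778,58.1443 23.1974,58.1443 18.7072,65.9216 23.1974,73.6989 32.1778,73.6989" fill="none" stroke="#008000"/>
</svg>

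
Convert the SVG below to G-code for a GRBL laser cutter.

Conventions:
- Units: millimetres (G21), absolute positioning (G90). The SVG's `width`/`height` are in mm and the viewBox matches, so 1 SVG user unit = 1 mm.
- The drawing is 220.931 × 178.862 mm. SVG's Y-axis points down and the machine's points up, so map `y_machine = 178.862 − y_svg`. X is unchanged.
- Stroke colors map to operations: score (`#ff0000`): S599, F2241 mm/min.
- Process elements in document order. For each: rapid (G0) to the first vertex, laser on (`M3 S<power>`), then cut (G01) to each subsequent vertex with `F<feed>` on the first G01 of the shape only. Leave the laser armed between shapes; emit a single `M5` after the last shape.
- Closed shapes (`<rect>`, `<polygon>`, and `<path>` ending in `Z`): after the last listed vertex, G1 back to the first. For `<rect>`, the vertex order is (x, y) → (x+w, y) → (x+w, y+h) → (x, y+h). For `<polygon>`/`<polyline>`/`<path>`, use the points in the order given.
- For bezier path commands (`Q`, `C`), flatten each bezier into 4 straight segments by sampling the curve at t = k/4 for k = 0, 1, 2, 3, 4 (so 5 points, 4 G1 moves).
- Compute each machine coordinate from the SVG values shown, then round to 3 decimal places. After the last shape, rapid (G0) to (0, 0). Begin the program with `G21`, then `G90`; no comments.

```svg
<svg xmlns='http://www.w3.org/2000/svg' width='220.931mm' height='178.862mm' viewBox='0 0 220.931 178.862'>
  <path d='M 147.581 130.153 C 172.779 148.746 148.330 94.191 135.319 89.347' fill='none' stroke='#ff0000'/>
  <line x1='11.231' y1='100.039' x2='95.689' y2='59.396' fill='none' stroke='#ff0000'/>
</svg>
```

1 u = 1 mm; y_m = 178.862 − y.

[1] `<path>` cubic bezier, #ff0000→score S599 F2241: (147.581,48.709) → (158.125,46.560) → (155.778,60.323) → (146.267,78.481) → (135.319,89.515)

[2] `<line>` line segment, #ff0000→score S599 F2241: (11.231,78.823) → (95.689,119.466)

G21
G90
G0 X147.581 Y48.709
M3 S599
G01 X158.125 Y46.560 F2241
G01 X155.778 Y60.323
G01 X146.267 Y78.481
G01 X135.319 Y89.515
G0 X11.231 Y78.823
M3 S599
G01 X95.689 Y119.466 F2241
M5
G0 X0.000 Y0.000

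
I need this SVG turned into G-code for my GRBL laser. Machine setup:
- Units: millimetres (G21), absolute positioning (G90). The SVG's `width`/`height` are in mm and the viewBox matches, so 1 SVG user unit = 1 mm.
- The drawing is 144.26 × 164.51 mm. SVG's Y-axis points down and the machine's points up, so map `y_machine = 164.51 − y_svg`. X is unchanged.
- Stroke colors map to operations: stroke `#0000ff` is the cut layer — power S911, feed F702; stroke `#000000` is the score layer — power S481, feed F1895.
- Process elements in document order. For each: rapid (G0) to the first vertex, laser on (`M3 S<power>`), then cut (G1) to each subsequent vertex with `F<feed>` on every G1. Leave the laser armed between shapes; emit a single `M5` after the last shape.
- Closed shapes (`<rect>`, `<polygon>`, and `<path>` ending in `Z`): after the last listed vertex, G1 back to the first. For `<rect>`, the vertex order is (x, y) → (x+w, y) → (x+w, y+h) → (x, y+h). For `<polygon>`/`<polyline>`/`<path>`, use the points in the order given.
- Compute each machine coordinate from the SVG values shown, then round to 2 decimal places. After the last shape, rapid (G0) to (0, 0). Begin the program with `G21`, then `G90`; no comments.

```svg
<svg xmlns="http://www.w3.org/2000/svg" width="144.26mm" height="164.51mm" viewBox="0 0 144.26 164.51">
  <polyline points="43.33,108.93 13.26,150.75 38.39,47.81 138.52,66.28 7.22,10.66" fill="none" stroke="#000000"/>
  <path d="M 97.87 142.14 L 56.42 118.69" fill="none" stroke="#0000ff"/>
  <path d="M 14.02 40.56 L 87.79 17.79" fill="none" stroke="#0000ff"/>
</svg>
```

G21
G90
G0 X43.33 Y55.58
M3 S481
G1 X13.26 Y13.76 F1895
G1 X38.39 Y116.70 F1895
G1 X138.52 Y98.23 F1895
G1 X7.22 Y153.85 F1895
G0 X97.87 Y22.37
M3 S911
G1 X56.42 Y45.82 F702
G0 X14.02 Y123.95
M3 S911
G1 X87.79 Y146.72 F702
M5
G0 X0.00 Y0.00

Since the viewBox matches the mm dimensions, user units are millimetres directly. The only transform is the Y-flip y_m = 164.51 − y_svg.

Shape 1 is a open polyline drawn with `<polyline>`. Its stroke #000000 means score at S481, F1895. After flipping Y the toolpath is (43.33,55.58) → (13.26,13.76) → (38.39,116.70) → (138.52,98.23) → (7.22,153.85).

Shape 2 is a line segment drawn with `<path>`. Its stroke #0000ff means cut at S911, F702. After flipping Y the toolpath is (97.87,22.37) → (56.42,45.82).

Shape 3 is a line segment drawn with `<path>`. Its stroke #0000ff means cut at S911, F702. After flipping Y the toolpath is (14.02,123.95) → (87.79,146.72).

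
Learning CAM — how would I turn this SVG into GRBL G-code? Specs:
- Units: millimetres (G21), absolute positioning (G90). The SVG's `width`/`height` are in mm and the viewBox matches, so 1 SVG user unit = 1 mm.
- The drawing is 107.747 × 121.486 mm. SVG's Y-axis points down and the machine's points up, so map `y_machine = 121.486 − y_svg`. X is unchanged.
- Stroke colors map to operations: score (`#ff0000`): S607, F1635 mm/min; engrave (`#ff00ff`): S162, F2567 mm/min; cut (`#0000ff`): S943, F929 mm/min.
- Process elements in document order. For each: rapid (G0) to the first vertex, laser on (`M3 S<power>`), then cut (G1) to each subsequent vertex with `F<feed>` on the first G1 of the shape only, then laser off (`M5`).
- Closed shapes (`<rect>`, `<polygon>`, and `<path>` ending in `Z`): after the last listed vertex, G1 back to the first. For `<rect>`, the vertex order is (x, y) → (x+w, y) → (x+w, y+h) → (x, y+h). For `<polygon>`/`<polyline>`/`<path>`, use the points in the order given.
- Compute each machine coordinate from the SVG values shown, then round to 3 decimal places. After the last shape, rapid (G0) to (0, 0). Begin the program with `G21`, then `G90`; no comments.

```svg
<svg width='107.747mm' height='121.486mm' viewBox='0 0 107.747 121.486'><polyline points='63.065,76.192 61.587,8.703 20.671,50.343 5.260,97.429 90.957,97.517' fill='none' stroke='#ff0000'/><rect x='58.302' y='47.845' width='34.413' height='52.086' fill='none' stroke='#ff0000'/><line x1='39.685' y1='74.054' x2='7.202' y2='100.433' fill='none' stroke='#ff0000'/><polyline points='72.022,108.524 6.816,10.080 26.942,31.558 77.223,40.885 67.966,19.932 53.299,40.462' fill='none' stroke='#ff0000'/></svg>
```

G21
G90
G0 X63.065 Y45.294
M3 S607
G1 X61.587 Y112.783 F1635
G1 X20.671 Y71.143
G1 X5.260 Y24.057
G1 X90.957 Y23.969
M5
G0 X58.302 Y73.641
M3 S607
G1 X92.715 Y73.641 F1635
G1 X92.715 Y21.555
G1 X58.302 Y21.555
G1 X58.302 Y73.641
M5
G0 X39.685 Y47.432
M3 S607
G1 X7.202 Y21.053 F1635
M5
G0 X72.022 Y12.962
M3 S607
G1 X6.816 Y111.406 F1635
G1 X26.942 Y89.928
G1 X77.223 Y80.601
G1 X67.966 Y101.554
G1 X53.299 Y81.024
M5
G0 X0.000 Y0.000

Since the viewBox matches the mm dimensions, user units are millimetres directly. The only transform is the Y-flip y_m = 121.486 − y_svg.

Shape 1 is a open polyline drawn with `<polyline>`. Its stroke #ff0000 means score at S607, F1635. After flipping Y the toolpath is (63.065,45.294) → (61.587,112.783) → (20.671,71.143) → (5.260,24.057) → (90.957,23.969).

Shape 2 is a rectangle drawn with `<rect>`. Its stroke #ff0000 means score at S607, F1635. After flipping Y the toolpath is (58.302,73.641) → (92.715,73.641) → (92.715,21.555) → (58.302,21.555) → (58.302,73.641), returning to the start.

Shape 3 is a line segment drawn with `<line>`. Its stroke #ff0000 means score at S607, F1635. After flipping Y the toolpath is (39.685,47.432) → (7.202,21.053).

Shape 4 is a open polyline drawn with `<polyline>`. Its stroke #ff0000 means score at S607, F1635. After flipping Y the toolpath is (72.022,12.962) → (6.816,111.406) → (26.942,89.928) → (77.223,80.601) → (67.966,101.554) → (53.299,81.024).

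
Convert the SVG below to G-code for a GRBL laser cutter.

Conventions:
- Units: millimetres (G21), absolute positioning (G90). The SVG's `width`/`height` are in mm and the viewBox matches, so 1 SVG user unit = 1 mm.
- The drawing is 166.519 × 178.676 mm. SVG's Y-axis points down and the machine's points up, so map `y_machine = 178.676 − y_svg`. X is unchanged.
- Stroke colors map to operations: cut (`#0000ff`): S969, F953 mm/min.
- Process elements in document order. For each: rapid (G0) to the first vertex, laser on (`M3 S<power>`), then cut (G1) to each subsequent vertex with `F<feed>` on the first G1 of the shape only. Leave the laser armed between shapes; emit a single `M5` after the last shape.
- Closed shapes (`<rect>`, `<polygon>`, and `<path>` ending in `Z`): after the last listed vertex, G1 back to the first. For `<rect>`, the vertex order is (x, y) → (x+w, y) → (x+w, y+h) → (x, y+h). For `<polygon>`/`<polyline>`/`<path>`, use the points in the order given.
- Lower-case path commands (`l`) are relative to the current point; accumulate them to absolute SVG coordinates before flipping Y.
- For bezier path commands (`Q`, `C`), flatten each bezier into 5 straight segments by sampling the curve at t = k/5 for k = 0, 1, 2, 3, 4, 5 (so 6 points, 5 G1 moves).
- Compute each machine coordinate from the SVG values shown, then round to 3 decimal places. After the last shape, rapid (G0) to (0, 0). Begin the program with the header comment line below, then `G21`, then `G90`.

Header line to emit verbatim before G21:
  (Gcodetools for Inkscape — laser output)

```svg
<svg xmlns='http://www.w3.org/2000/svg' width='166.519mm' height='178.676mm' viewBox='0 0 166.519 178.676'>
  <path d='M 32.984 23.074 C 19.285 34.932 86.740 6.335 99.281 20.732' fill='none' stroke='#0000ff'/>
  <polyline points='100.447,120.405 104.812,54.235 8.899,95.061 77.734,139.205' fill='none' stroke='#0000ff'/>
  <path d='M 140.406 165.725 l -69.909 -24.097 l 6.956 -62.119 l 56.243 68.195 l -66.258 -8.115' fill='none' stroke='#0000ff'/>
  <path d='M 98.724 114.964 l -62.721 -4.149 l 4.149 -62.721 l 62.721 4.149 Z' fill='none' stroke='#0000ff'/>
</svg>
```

Since the viewBox matches the mm dimensions, user units are millimetres directly. The only transform is the Y-flip y_m = 178.676 − y_svg.

Shape 1 is a cubic bezier drawn with `<path>`. Its stroke #0000ff means cut at S969, F953. After flipping Y the toolpath is (32.984,155.602) → (33.415,152.674) → (46.791,155.450) → (66.581,159.924) → (86.255,162.091) → (99.281,157.944).

Shape 2 is a open polyline drawn with `<polyline>`. Its stroke #0000ff means cut at S969, F953. After flipping Y the toolpath is (100.447,58.271) → (104.812,124.441) → (8.899,83.615) → (77.734,39.471).

Shape 3 is a open polyline drawn with `<path>`. Its stroke #0000ff means cut at S969, F953. After flipping Y the toolpath is (140.406,12.951) → (70.497,37.048) → (77.453,99.167) → (133.696,30.972) → (67.438,39.087).

Shape 4 is a regular polygon drawn with `<path>`. Its stroke #0000ff means cut at S969, F953. After flipping Y the toolpath is (98.724,63.712) → (36.003,67.861) → (40.152,130.582) → (102.873,126.433) → (98.724,63.712), returning to the start.

(Gcodetools for Inkscape — laser output)
G21
G90
G0 X32.984 Y155.602
M3 S969
G1 X33.415 Y152.674 F953
G1 X46.791 Y155.450
G1 X66.581 Y159.924
G1 X86.255 Y162.091
G1 X99.281 Y157.944
G0 X100.447 Y58.271
M3 S969
G1 X104.812 Y124.441 F953
G1 X8.899 Y83.615
G1 X77.734 Y39.471
G0 X140.406 Y12.951
M3 S969
G1 X70.497 Y37.048 F953
G1 X77.453 Y99.167
G1 X133.696 Y30.972
G1 X67.438 Y39.087
G0 X98.724 Y63.712
M3 S969
G1 X36.003 Y67.861 F953
G1 X40.152 Y130.582
G1 X102.873 Y126.433
G1 X98.724 Y63.712
M5
G0 X0.000 Y0.000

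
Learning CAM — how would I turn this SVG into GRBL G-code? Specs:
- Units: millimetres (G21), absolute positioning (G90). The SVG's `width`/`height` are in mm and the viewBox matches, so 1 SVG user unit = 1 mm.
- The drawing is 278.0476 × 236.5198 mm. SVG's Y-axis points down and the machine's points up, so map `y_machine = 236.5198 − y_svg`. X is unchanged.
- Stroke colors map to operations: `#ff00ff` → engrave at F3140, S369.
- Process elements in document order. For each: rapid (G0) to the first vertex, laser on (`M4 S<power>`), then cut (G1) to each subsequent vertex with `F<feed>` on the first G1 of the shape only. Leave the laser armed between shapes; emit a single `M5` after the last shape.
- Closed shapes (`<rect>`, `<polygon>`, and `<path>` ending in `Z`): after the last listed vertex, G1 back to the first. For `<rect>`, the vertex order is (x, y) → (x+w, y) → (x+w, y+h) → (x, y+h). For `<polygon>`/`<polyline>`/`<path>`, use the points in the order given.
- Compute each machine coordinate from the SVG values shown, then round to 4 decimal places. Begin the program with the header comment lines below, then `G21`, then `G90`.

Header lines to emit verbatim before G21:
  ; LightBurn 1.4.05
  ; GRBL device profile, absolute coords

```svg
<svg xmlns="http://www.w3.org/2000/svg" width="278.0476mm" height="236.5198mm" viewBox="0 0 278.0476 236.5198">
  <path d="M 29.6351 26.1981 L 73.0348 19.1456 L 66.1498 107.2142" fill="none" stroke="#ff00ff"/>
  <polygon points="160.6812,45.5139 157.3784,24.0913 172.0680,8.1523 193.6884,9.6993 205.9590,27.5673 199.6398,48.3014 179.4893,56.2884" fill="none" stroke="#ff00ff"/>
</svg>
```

Since the viewBox matches the mm dimensions, user units are millimetres directly. The only transform is the Y-flip y_m = 236.5198 − y_svg.

Shape 1 is a open polyline drawn with `<path>`. Its stroke #ff00ff means engrave at S369, F3140. After flipping Y the toolpath is (29.6351,210.3217) → (73.0348,217.3742) → (66.1498,129.3056).

Shape 2 is a regular polygon drawn with `<polygon>`. Its stroke #ff00ff means engrave at S369, F3140. After flipping Y the toolpath is (160.6812,191.0059) → (157.3784,212.4285) → (172.0680,228.3675) → (193.6884,226.8205) → (205.9590,208.9525) → (199.6398,188.2184) → (179.4893,180.2314) → (160.6812,191.0059), returning to the start.

; LightBurn 1.4.05
; GRBL device profile, absolute coords
G21
G90
G0 X29.6351 Y210.3217
M4 S369
G1 X73.0348 Y217.3742 F3140
G1 X66.1498 Y129.3056
G0 X160.6812 Y191.0059
M4 S369
G1 X157.3784 Y212.4285 F3140
G1 X172.0680 Y228.3675
G1 X193.6884 Y226.8205
G1 X205.9590 Y208.9525
G1 X199.6398 Y188.2184
G1 X179.4893 Y180.2314
G1 X160.6812 Y191.0059
M5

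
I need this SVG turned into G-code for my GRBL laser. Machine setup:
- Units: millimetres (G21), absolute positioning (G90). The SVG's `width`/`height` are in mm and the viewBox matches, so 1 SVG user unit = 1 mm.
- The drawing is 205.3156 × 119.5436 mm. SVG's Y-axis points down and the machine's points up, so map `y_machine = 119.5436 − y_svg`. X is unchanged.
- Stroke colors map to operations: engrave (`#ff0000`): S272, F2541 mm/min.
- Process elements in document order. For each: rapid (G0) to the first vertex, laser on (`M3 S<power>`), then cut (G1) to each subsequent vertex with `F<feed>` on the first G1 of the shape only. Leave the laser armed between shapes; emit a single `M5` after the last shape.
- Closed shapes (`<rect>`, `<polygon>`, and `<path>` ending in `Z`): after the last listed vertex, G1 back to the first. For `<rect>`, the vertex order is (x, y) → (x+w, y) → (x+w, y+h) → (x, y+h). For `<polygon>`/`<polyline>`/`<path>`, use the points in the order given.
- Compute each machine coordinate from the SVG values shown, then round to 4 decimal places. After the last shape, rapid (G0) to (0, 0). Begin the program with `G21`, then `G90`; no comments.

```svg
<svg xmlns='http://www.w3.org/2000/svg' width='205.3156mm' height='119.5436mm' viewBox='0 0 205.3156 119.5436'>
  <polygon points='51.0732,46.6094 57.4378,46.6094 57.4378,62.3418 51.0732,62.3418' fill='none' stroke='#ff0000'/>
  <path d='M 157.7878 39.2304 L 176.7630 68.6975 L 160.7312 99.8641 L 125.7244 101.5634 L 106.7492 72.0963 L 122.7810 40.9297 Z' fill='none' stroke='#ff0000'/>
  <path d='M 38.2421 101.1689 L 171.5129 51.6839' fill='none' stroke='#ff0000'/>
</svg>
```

1 u = 1 mm; y_m = 119.5436 − y.

[1] `<polygon>` rectangle, #ff0000→engrave S272 F2541: (51.0732,72.9342) → (57.4378,72.9342) → (57.4378,57.2018) → (51.0732,57.2018) → (51.0732,72.9342) (closed)

[2] `<path>` regular polygon, #ff0000→engrave S272 F2541: (157.7878,80.3132) → (176.7630,50.8461) → (160.7312,19.6795) → (125.7244,17.9802) → (106.7492,47.4473) → (122.7810,78.6139) → (157.7878,80.3132) (closed)

[3] `<path>` line segment, #ff0000→engrave S272 F2541: (38.2421,18.3747) → (171.5129,67.8597)

G21
G90
G0 X51.0732 Y72.9342
M3 S272
G1 X57.4378 Y72.9342 F2541
G1 X57.4378 Y57.2018
G1 X51.0732 Y57.2018
G1 X51.0732 Y72.9342
G0 X157.7878 Y80.3132
M3 S272
G1 X176.7630 Y50.8461 F2541
G1 X160.7312 Y19.6795
G1 X125.7244 Y17.9802
G1 X106.7492 Y47.4473
G1 X122.7810 Y78.6139
G1 X157.7878 Y80.3132
G0 X38.2421 Y18.3747
M3 S272
G1 X171.5129 Y67.8597 F2541
M5
G0 X0.0000 Y0.0000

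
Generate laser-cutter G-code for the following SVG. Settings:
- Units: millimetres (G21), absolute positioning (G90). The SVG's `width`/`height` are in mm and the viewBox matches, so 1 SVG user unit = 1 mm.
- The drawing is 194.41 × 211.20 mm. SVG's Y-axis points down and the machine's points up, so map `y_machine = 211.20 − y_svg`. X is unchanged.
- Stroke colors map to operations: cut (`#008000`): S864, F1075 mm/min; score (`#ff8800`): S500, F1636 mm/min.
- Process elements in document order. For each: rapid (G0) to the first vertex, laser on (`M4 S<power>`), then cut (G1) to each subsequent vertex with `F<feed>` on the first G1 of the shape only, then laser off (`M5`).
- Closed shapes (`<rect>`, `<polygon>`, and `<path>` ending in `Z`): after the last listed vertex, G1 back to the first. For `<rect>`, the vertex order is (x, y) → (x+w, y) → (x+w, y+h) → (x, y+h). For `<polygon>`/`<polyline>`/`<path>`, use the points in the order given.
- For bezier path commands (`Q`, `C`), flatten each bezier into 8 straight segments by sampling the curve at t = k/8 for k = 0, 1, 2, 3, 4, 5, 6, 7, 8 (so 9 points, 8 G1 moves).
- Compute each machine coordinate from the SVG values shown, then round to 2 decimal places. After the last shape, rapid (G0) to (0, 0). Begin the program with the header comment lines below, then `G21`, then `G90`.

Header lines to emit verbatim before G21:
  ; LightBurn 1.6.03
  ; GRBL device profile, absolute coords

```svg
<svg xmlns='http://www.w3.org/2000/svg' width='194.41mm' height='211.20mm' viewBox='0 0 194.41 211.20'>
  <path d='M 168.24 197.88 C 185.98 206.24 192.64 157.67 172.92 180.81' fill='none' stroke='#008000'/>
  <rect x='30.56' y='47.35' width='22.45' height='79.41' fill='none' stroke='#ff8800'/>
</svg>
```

Since the viewBox matches the mm dimensions, user units are millimetres directly. The only transform is the Y-flip y_m = 211.20 − y_svg.

Shape 1 is a cubic bezier drawn with `<path>`. Its stroke #008000 means cut at S864, F1075. After flipping Y the toolpath is (168.24,13.32) → (174.34,12.60) → (179.23,15.71) → (182.72,21.15) → (184.63,27.40) → (184.78,32.95) → (183.00,36.31) → (179.11,35.96) → (172.92,30.39).

Shape 2 is a rectangle drawn with `<rect>`. Its stroke #ff8800 means score at S500, F1636. After flipping Y the toolpath is (30.56,163.85) → (53.01,163.85) → (53.01,84.44) → (30.56,84.44) → (30.56,163.85), returning to the start.

; LightBurn 1.6.03
; GRBL device profile, absolute coords
G21
G90
G0 X168.24 Y13.32
M4 S864
G1 X174.34 Y12.60 F1075
G1 X179.23 Y15.71
G1 X182.72 Y21.15
G1 X184.63 Y27.40
G1 X184.78 Y32.95
G1 X183.00 Y36.31
G1 X179.11 Y35.96
G1 X172.92 Y30.39
M5
G0 X30.56 Y163.85
M4 S500
G1 X53.01 Y163.85 F1636
G1 X53.01 Y84.44
G1 X30.56 Y84.44
G1 X30.56 Y163.85
M5
G0 X0.00 Y0.00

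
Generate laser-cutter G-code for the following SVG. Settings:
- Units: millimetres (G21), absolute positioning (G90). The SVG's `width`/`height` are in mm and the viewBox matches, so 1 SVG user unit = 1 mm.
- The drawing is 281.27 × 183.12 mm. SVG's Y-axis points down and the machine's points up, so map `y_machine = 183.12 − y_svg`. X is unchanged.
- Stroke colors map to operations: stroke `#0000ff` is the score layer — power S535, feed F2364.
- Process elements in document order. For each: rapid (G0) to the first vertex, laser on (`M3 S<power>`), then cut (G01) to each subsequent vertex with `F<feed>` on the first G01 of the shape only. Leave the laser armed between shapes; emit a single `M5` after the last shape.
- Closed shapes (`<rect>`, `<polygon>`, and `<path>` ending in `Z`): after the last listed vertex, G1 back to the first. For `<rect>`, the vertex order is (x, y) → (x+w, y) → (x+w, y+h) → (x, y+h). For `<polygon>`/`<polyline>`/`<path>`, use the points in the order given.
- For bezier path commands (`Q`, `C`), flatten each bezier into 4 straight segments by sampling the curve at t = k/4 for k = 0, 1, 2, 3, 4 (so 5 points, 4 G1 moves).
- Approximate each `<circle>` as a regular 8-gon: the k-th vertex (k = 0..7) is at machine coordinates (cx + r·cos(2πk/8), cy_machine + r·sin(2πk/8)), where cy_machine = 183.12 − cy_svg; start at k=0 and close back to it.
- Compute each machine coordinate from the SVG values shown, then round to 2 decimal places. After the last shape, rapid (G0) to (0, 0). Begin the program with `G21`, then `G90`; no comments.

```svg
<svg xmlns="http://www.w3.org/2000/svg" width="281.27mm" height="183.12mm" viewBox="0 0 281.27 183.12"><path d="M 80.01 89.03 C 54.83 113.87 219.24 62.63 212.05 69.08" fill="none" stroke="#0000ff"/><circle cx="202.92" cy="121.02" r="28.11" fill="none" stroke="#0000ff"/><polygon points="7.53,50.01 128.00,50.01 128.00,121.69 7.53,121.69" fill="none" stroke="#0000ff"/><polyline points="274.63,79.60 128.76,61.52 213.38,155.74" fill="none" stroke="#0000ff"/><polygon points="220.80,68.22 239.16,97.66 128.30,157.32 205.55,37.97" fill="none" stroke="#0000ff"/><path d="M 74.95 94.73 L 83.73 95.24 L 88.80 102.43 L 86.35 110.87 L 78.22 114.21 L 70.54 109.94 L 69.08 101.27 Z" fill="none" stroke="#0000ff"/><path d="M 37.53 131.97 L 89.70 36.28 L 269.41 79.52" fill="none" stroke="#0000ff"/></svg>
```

G21
G90
G0 X80.01 Y94.09
M3 S535
G01 X91.03 Y87.63 F2364
G01 X139.28 Y97.17
G01 X190.91 Y110.15
G01 X212.05 Y114.04
G0 X231.03 Y62.10
M3 S535
G01 X222.80 Y81.98 F2364
G01 X202.92 Y90.21
G01 X183.04 Y81.98
G01 X174.81 Y62.10
G01 X183.04 Y42.22
G01 X202.92 Y33.99
G01 X222.80 Y42.22
G01 X231.03 Y62.10
G0 X7.53 Y133.11
M3 S535
G01 X128.00 Y133.11 F2364
G01 X128.00 Y61.43
G01 X7.53 Y61.43
G01 X7.53 Y133.11
G0 X274.63 Y103.52
M3 S535
G01 X128.76 Y121.60 F2364
G01 X213.38 Y27.38
G0 X220.80 Y114.90
M3 S535
G01 X239.16 Y85.46 F2364
G01 X128.30 Y25.80
G01 X205.55 Y145.15
G01 X220.80 Y114.90
G0 X74.95 Y88.39
M3 S535
G01 X83.73 Y87.88 F2364
G01 X88.80 Y80.69
G01 X86.35 Y72.25
G01 X78.22 Y68.91
G01 X70.54 Y73.18
G01 X69.08 Y81.85
G01 X74.95 Y88.39
G0 X37.53 Y51.15
M3 S535
G01 X89.70 Y146.84 F2364
G01 X269.41 Y103.60
M5
G0 X0.00 Y0.00

viewBox `0 0 281.27 183.12` with mm width/height → 1 unit = 1 mm. Flip: y_m = 183.12 − y_svg.

**Shape 1** — `<path>` cubic bezier, stroke `#0000ff` → score (S535, F2364). Control points (SVG): P0=(80.01,89.03), P1=(54.83,113.87), P2=(219.24,62.63), P3=(212.05,69.08); sampled at t=k/4. Machine vertices: (80.01,94.09) → (91.03,87.63) → (139.28,97.17) → (190.91,110.15) → (212.05,114.04). Open path.

**Shape 2** — `<circle>` circle, stroke `#0000ff` → score (S535, F2364). Machine vertices: (231.03,62.10) → (222.80,81.98) → (202.92,90.21) → (183.04,81.98) → (174.81,62.10) → (183.04,42.22) → (202.92,33.99) → (222.80,42.22) → (231.03,62.10). Closed: final G1 returns to the first vertex.

**Shape 3** — `<polygon>` rectangle, stroke `#0000ff` → score (S535, F2364). Machine vertices: (7.53,133.11) → (128.00,133.11) → (128.00,61.43) → (7.53,61.43) → (7.53,133.11). Closed: final G1 returns to the first vertex.

**Shape 4** — `<polyline>` open polyline, stroke `#0000ff` → score (S535, F2364). Machine vertices: (274.63,103.52) → (128.76,121.60) → (213.38,27.38). Open path.

**Shape 5** — `<polygon>` closed polygon, stroke `#0000ff` → score (S535, F2364). Machine vertices: (220.80,114.90) → (239.16,85.46) → (128.30,25.80) → (205.55,145.15) → (220.80,114.90). Closed: final G1 returns to the first vertex.

**Shape 6** — `<path>` regular polygon, stroke `#0000ff` → score (S535, F2364). Machine vertices: (74.95,88.39) → (83.73,87.88) → (88.80,80.69) → (86.35,72.25) → (78.22,68.91) → (70.54,73.18) → (69.08,81.85) → (74.95,88.39). Closed: final G1 returns to the first vertex.

**Shape 7** — `<path>` open polyline, stroke `#0000ff` → score (S535, F2364). Machine vertices: (37.53,51.15) → (89.70,146.84) → (269.41,103.60). Open path.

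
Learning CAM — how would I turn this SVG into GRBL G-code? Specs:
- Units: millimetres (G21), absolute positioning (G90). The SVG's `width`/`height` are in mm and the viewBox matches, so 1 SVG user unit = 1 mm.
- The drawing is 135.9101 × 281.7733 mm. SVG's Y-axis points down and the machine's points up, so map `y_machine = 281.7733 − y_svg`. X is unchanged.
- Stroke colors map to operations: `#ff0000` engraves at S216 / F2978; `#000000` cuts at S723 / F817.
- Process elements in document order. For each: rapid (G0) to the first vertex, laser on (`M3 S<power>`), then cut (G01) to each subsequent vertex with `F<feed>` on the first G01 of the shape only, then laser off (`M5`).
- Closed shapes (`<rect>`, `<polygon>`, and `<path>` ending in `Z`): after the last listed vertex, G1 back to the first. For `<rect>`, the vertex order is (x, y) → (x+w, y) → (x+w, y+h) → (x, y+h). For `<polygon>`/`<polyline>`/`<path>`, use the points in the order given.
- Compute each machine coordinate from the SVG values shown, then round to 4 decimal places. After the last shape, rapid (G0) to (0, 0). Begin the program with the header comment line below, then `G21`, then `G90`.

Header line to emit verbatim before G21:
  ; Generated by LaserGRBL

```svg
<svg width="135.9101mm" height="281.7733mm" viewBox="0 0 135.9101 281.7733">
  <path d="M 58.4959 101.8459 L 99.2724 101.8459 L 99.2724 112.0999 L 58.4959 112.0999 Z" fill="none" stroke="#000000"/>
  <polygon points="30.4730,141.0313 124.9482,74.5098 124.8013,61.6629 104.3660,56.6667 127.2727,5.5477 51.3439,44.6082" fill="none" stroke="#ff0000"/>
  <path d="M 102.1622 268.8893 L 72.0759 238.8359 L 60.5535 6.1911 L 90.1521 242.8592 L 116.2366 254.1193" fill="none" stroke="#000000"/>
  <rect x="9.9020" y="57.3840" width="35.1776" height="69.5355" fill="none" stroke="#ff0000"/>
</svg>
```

; Generated by LaserGRBL
G21
G90
G0 X58.4959 Y179.9274
M3 S723
G01 X99.2724 Y179.9274 F817
G01 X99.2724 Y169.6734
G01 X58.4959 Y169.6734
G01 X58.4959 Y179.9274
M5
G0 X30.4730 Y140.7420
M3 S216
G01 X124.9482 Y207.2635 F2978
G01 X124.8013 Y220.1104
G01 X104.3660 Y225.1066
G01 X127.2727 Y276.2256
G01 X51.3439 Y237.1651
G01 X30.4730 Y140.7420
M5
G0 X102.1622 Y12.8840
M3 S723
G01 X72.0759 Y42.9374 F817
G01 X60.5535 Y275.5822
G01 X90.1521 Y38.9141
G01 X116.2366 Y27.6540
M5
G0 X9.9020 Y224.3893
M3 S216
G01 X45.0796 Y224.3893 F2978
G01 X45.0796 Y154.8538
G01 X9.9020 Y154.8538
G01 X9.9020 Y224.3893
M5
G0 X0.0000 Y0.0000

Since the viewBox matches the mm dimensions, user units are millimetres directly. The only transform is the Y-flip y_m = 281.7733 − y_svg.

Shape 1 is a rectangle drawn with `<path>`. Its stroke #000000 means cut at S723, F817. After flipping Y the toolpath is (58.4959,179.9274) → (99.2724,179.9274) → (99.2724,169.6734) → (58.4959,169.6734) → (58.4959,179.9274), returning to the start.

Shape 2 is a closed polygon drawn with `<polygon>`. Its stroke #ff0000 means engrave at S216, F2978. After flipping Y the toolpath is (30.4730,140.7420) → (124.9482,207.2635) → (124.8013,220.1104) → (104.3660,225.1066) → (127.2727,276.2256) → (51.3439,237.1651) → (30.4730,140.7420), returning to the start.

Shape 3 is a open polyline drawn with `<path>`. Its stroke #000000 means cut at S723, F817. After flipping Y the toolpath is (102.1622,12.8840) → (72.0759,42.9374) → (60.5535,275.5822) → (90.1521,38.9141) → (116.2366,27.6540).

Shape 4 is a rectangle drawn with `<rect>`. Its stroke #ff0000 means engrave at S216, F2978. After flipping Y the toolpath is (9.9020,224.3893) → (45.0796,224.3893) → (45.0796,154.8538) → (9.9020,154.8538) → (9.9020,224.3893), returning to the start.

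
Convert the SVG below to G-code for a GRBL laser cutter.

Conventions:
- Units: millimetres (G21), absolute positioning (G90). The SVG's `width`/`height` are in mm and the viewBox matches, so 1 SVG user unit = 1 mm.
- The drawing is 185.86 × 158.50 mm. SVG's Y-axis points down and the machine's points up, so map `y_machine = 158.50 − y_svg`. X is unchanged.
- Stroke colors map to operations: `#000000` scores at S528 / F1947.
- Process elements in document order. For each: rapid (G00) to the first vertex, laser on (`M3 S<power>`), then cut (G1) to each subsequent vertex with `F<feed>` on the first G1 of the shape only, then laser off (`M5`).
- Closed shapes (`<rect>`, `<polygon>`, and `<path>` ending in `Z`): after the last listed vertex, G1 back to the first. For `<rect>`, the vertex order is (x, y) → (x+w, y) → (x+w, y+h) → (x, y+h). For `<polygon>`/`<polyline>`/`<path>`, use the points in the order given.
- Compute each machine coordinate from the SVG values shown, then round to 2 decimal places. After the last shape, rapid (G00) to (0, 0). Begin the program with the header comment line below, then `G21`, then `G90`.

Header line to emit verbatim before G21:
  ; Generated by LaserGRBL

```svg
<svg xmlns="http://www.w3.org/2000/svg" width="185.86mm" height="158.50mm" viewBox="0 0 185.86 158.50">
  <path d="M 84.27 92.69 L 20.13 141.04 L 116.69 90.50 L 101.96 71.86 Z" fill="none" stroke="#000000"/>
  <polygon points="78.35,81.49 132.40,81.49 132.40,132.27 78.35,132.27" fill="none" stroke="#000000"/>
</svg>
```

Since the viewBox matches the mm dimensions, user units are millimetres directly. The only transform is the Y-flip y_m = 158.50 − y_svg.

Shape 1 is a closed polygon drawn with `<path>`. Its stroke #000000 means score at S528, F1947. After flipping Y the toolpath is (84.27,65.81) → (20.13,17.46) → (116.69,68.00) → (101.96,86.64) → (84.27,65.81), returning to the start.

Shape 2 is a rectangle drawn with `<polygon>`. Its stroke #000000 means score at S528, F1947. After flipping Y the toolpath is (78.35,77.01) → (132.40,77.01) → (132.40,26.23) → (78.35,26.23) → (78.35,77.01), returning to the start.

; Generated by LaserGRBL
G21
G90
G00 X84.27 Y65.81
M3 S528
G1 X20.13 Y17.46 F1947
G1 X116.69 Y68.00
G1 X101.96 Y86.64
G1 X84.27 Y65.81
M5
G00 X78.35 Y77.01
M3 S528
G1 X132.40 Y77.01 F1947
G1 X132.40 Y26.23
G1 X78.35 Y26.23
G1 X78.35 Y77.01
M5
G00 X0.00 Y0.00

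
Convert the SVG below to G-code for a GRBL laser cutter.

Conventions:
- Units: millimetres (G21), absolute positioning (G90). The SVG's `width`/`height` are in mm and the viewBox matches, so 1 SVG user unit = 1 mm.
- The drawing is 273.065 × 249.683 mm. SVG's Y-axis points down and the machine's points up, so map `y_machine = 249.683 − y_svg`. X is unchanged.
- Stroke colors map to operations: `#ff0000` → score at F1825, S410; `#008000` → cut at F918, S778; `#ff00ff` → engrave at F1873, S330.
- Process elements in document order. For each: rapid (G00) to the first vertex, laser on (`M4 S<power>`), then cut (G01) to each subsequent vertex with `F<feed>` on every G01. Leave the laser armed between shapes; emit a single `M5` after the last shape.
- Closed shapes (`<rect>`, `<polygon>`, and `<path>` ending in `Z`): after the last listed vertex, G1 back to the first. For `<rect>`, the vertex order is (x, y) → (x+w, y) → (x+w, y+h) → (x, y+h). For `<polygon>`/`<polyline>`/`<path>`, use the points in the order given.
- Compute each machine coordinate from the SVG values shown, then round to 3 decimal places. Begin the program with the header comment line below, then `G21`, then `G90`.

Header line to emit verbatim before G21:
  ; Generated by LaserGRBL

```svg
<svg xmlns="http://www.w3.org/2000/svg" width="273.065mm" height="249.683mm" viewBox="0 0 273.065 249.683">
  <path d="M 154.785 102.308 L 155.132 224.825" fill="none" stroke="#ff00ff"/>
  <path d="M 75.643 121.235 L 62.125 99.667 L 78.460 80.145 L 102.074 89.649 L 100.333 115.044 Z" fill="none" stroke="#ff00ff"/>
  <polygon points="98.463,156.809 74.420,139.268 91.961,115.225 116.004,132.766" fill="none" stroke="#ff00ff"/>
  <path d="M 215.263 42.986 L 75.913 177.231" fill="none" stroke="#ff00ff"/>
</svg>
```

viewBox `0 0 273.065 249.683` with mm width/height → 1 unit = 1 mm. Flip: y_m = 249.683 − y_svg.

**Shape 1** — `<path>` line segment, stroke `#ff00ff` → engrave (S330, F1873). Machine vertices: (154.785,147.375) → (155.132,24.858). Open path.

**Shape 2** — `<path>` regular polygon, stroke `#ff00ff` → engrave (S330, F1873). Machine vertices: (75.643,128.448) → (62.125,150.016) → (78.460,169.538) → (102.074,160.034) → (100.333,134.639) → (75.643,128.448). Closed: final G1 returns to the first vertex.

**Shape 3** — `<polygon>` regular polygon, stroke `#ff00ff` → engrave (S330, F1873). Machine vertices: (98.463,92.874) → (74.420,110.415) → (91.961,134.458) → (116.004,116.917) → (98.463,92.874). Closed: final G1 returns to the first vertex.

**Shape 4** — `<path>` line segment, stroke `#ff00ff` → engrave (S330, F1873). Machine vertices: (215.263,206.697) → (75.913,72.452). Open path.

; Generated by LaserGRBL
G21
G90
G00 X154.785 Y147.375
M4 S330
G01 X155.132 Y24.858 F1873
G00 X75.643 Y128.448
M4 S330
G01 X62.125 Y150.016 F1873
G01 X78.460 Y169.538 F1873
G01 X102.074 Y160.034 F1873
G01 X100.333 Y134.639 F1873
G01 X75.643 Y128.448 F1873
G00 X98.463 Y92.874
M4 S330
G01 X74.420 Y110.415 F1873
G01 X91.961 Y134.458 F1873
G01 X116.004 Y116.917 F1873
G01 X98.463 Y92.874 F1873
G00 X215.263 Y206.697
M4 S330
G01 X75.913 Y72.452 F1873
M5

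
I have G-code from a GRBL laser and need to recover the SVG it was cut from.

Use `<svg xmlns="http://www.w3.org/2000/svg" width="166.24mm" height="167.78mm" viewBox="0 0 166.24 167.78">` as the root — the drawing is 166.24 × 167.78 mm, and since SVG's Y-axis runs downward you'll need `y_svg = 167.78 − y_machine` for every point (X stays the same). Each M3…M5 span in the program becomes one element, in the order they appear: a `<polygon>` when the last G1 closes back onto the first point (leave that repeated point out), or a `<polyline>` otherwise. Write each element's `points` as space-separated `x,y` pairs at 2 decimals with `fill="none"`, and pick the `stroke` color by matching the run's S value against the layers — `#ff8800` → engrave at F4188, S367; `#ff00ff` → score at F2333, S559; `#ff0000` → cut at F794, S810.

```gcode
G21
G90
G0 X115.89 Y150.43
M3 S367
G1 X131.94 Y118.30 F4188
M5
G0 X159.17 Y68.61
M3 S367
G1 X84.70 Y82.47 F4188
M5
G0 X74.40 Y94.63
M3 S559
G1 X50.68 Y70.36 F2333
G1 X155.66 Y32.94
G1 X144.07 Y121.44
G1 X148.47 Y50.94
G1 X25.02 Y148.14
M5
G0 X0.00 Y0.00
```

<svg xmlns="http://www.w3.org/2000/svg" width="166.24mm" height="167.78mm" viewBox="0 0 166.24 167.78">
  <polyline points="115.89,17.35 131.94,49.48" fill="none" stroke="#ff8800"/>
  <polyline points="159.17,99.17 84.70,85.31" fill="none" stroke="#ff8800"/>
  <polyline points="74.40,73.15 50.68,97.42 155.66,134.84 144.07,46.34 148.47,116.84 25.02,19.64" fill="none" stroke="#ff00ff"/>
</svg>

y_svg = 167.78 − y_m.

[1] S367→`#ff8800` (engrave); open run; points: 115.89,17.35 131.94,49.48

[2] S367→`#ff8800` (engrave); open run; points: 159.17,99.17 84.70,85.31

[3] S559→`#ff00ff` (score); open run; points: 74.40,73.15 50.68,97.42 155.66,134.84 144.07,46.34 148.47,116.84 25.02,19.64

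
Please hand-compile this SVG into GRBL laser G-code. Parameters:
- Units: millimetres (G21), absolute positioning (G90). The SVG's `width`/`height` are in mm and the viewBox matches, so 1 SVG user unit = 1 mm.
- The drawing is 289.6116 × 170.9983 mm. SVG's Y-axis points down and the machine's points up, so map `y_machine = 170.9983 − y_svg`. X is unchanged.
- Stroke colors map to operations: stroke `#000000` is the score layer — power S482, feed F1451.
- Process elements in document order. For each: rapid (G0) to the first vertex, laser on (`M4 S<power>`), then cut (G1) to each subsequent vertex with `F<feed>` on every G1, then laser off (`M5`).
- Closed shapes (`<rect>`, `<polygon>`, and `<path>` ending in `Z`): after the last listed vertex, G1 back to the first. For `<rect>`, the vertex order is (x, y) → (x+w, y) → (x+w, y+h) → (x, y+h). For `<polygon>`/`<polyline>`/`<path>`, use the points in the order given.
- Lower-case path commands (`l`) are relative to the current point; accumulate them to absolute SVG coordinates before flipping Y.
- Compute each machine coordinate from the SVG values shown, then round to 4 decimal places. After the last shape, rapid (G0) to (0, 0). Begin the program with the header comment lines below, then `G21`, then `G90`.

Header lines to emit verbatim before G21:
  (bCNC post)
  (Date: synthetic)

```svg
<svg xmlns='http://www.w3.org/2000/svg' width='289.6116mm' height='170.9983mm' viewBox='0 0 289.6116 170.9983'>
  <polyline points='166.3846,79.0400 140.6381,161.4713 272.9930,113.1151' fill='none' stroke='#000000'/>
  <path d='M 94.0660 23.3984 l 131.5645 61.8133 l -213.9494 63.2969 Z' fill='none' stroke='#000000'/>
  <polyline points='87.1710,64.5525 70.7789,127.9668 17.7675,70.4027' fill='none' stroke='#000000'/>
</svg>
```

Since the viewBox matches the mm dimensions, user units are millimetres directly. The only transform is the Y-flip y_m = 170.9983 − y_svg.

Shape 1 is a open polyline drawn with `<polyline>`. Its stroke #000000 means score at S482, F1451. After flipping Y the toolpath is (166.3846,91.9583) → (140.6381,9.5270) → (272.9930,57.8832).

Shape 2 is a closed polygon drawn with `<path>`. Its stroke #000000 means score at S482, F1451. After flipping Y the toolpath is (94.0660,147.5999) → (225.6305,85.7866) → (11.6811,22.4897) → (94.0660,147.5999), returning to the start.

Shape 3 is a open polyline drawn with `<polyline>`. Its stroke #000000 means score at S482, F1451. After flipping Y the toolpath is (87.1710,106.4458) → (70.7789,43.0315) → (17.7675,100.5956).

(bCNC post)
(Date: synthetic)
G21
G90
G0 X166.3846 Y91.9583
M4 S482
G1 X140.6381 Y9.5270 F1451
G1 X272.9930 Y57.8832 F1451
M5
G0 X94.0660 Y147.5999
M4 S482
G1 X225.6305 Y85.7866 F1451
G1 X11.6811 Y22.4897 F1451
G1 X94.0660 Y147.5999 F1451
M5
G0 X87.1710 Y106.4458
M4 S482
G1 X70.7789 Y43.0315 F1451
G1 X17.7675 Y100.5956 F1451
M5
G0 X0.0000 Y0.0000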